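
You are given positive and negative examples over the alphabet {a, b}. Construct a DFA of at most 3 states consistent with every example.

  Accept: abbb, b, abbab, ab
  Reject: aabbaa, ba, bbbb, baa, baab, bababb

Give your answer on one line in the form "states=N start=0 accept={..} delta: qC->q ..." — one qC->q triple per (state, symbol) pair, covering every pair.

State merging on the prefix tree: take the shortest (then alphabetical) example prefix whose next move is undefined and point that move at state 0, else 1, else 2, ...; a target is out if some Accept/Reject pair would then sit in one state with the same input left (inseparable). If every existing state is out, open a new one.
a: 0a undefined. 0a->0: ok.
b: 0b undefined. 0b->0: no, abbb/aabbaa meet in 0. Open state 1: 0b->1.
ba: 1a undefined. 1a->0: no, b/baab meet in 1. 1a->1: no, b/ba meet in 1. Open state 2: 1a->2.
bb: 1b undefined. 1b->0: ok.
baa: 2a undefined. 2a->0: no, abbb/baab meet in 1. 2a->1: no, abbb/baa meet in 1. 2a->2: ok.
bab: 2b undefined. 2b->0: ok.
All examples now run through 3 states with every (state, symbol) defined. Accept strings end in {1}, Reject strings end in {0,2}; accept={1}.

states=3 start=0 accept={1} delta: 0a->0 0b->1 1a->2 1b->0 2a->2 2b->0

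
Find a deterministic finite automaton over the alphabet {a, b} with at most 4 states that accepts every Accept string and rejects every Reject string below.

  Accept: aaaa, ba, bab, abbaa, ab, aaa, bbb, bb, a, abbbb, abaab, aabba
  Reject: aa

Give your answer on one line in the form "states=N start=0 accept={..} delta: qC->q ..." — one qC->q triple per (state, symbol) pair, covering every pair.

states=3 start=0 accept={0,1} delta: 0a->1 0b->0 1a->2 1b->1 2a->0 2b->0

State merging on the prefix tree: take the shortest (then alphabetical) example prefix whose next move is undefined and point that move at state 0, else 1, else 2, ...; a target is out if some Accept/Reject pair would then sit in one state with the same input left (inseparable). If every existing state is out, open a new one.
a: 0a undefined. 0a->0: no, aaaa/aa meet in 0. Open state 1: 0a->1.
b: 0b undefined. 0b->0: ok.
aa: 1a undefined. 1a->0: no, aaaa/aa meet in 0. 1a->1: no, aaaa/aa meet in 1. Open state 2: 1a->2.
ab: 1b undefined. 1b->0: no, abbaa/aa meet in 2. 1b->1: ok.
aaa: 2a undefined. 2a->0: ok.
aab: 2b undefined. 2b->0: ok.
All examples now run through 3 states with every (state, symbol) defined. Accept strings end in {0,1}, Reject strings end in {2}; accept={0,1}.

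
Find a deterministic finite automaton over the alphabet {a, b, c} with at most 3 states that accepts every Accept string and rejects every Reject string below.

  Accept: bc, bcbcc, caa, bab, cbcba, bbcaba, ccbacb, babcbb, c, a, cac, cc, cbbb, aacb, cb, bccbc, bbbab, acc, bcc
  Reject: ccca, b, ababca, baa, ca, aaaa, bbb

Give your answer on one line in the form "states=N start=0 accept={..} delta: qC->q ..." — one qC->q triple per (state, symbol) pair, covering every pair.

State merging on the prefix tree: take the shortest (then alphabetical) example prefix whose next move is undefined and point that move at state 0, else 1, else 2, ...; a target is out if some Accept/Reject pair would then sit in one state with the same input left (inseparable). If every existing state is out, open a new one.
a: 0a undefined. 0a->0: no, a/aaaa meet in 0. Open state 1: 0a->1.
b: 0b undefined. 0b->0: ok.
c: 0c undefined. 0c->0: no, bc/b meet in 0. 0c->1: ok.
aa: 1a undefined. 1a->0: ok.
ab: 1b undefined. 1b->0: no, bab/b meet in 0. 1b->1: ok.
ac: 1c undefined. 1c->0: no, ccbacb/ccca meet in 0. 1c->1: no, cbcba/ccca meet in 0. Open state 2: 1c->2.
acc: 2c undefined. 2c->0: no, bc/ccca meet in 1. 2c->1: ok.
ccb: 2b undefined. 2b->0: no, ccbacb/ccca meet in 0. 2b->1: no, cbcba/ccca meet in 0. 2b->2: ok.
ccba: 2a undefined. 2a->0: no, cbcba/ccca meet in 0. 2a->1: ok.
All examples now run through 3 states with every (state, symbol) defined. Accept strings end in {1,2}, Reject strings end in {0}; accept={1,2}.

states=3 start=0 accept={1,2} delta: 0a->1 0b->0 0c->1 1a->0 1b->1 1c->2 2a->1 2b->2 2c->1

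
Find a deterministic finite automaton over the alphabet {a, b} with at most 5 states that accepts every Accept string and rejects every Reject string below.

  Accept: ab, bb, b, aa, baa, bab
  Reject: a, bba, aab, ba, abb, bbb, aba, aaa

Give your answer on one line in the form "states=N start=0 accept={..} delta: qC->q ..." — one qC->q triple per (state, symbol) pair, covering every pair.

states=4 start=0 accept={2,3} delta: 0a->1 0b->2 1a->3 1b->3 2a->1 2b->3 3a->0 3b->0

State merging on the prefix tree: take the shortest (then alphabetical) example prefix whose next move is undefined and point that move at state 0, else 1, else 2, ...; a target is out if some Accept/Reject pair would then sit in one state with the same input left (inseparable). If every existing state is out, open a new one.
a: 0a undefined. 0a->0: no, ab/aab meet in 0 with "b" left. Open state 1: 0a->1.
b: 0b undefined. 0b->0: no, bb/bbb meet in 0. 0b->1: no, b/a meet in 1. Open state 2: 0b->2.
aa: 1a undefined. 1a->0: no, b/aab meet in 2. 1a->1: no, ab/aab meet in 1 with "b" left. 1a->2: no, bb/aab meet in 2 with "b" left. Open state 3: 1a->3.
ab: 1b undefined. 1b->0: no, b/abb meet in 2. 1b->1: no, ab/a meet in 1. 1b->2: no, bb/abb meet in 2 with "b" left. 1b->3: ok.
ba: 2a undefined. 2a->0: no, baa/a meet in 1. 2a->1: ok.
bb: 2b undefined. 2b->0: no, b/bbb meet in 2. 2b->1: no, ab/bba meet in 3. 2b->2: no, bb/bbb meet in 2. 2b->3: ok.
aaa: 3a undefined. 3a->0: ok.
aab: 3b undefined. 3b->0: ok.
All examples now run through 4 states with every (state, symbol) defined. Accept strings end in {2,3}, Reject strings end in {0,1}; accept={2,3}.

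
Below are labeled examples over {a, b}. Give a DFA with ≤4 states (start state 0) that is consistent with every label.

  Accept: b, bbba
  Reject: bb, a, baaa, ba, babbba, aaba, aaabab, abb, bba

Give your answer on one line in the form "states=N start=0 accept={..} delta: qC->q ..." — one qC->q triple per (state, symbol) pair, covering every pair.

Fold the examples into a partial DFA from state 0: repeatedly fix the first undefined (state, symbol) met by the shortest-then-alphabetical prefix, trying targets in increasing order and rejecting any under which an Accept and a Reject string meet in one state with the same remainder; add a state when all current targets are rejected. Accepting states are where Accept strings end.
a: 0a undefined. 0a->0: ok.
b: 0b undefined. 0b->0: no, b/bb meet in 0. Open state 1: 0b->1.
ba: 1a undefined. 1a->0: no, b/aaabab meet in 1. 1a->1: no, b/baaa meet in 1. Open state 2: 1a->2.
bb: 1b undefined. 1b->0: no, bbba/ba meet in 2. 1b->1: no, b/bb meet in 1. 1b->2: ok.
baa: 2a undefined. 2a->0: ok.
bab: 2b undefined. 2b->0: no, bbba/a meet in 0. 2b->1: no, b/aaabab meet in 1. 2b->2: no, bbba/a meet in 0. Open state 3: 2b->3.
babb: 3b undefined. 3b->0: ok.
bbba: 3a undefined. 3a->0: no, bbba/a meet in 0. 3a->1: ok.
All examples now run through 4 states with every (state, symbol) defined. Accept strings end in {1}, Reject strings end in {0,2,3}; accept={1}.

states=4 start=0 accept={1} delta: 0a->0 0b->1 1a->2 1b->2 2a->0 2b->3 3a->1 3b->0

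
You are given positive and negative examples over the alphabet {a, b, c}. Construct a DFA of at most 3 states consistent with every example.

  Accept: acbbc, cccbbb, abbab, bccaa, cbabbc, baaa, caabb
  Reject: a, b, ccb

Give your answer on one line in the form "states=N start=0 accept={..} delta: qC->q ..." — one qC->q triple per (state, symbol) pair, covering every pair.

Grow the machine one transition at a time. Run the examples from 0; the earliest place one falls off (shortest prefix, ties alphabetical) gets sent to the lowest-numbered state that keeps every Accept/Reject pair distinguishable — a pair clashes when both reach the same state with identical unread suffix — and to a fresh state only if none does.
a: 0a undefined. 0a->0: ok.
b: 0b undefined. 0b->0: no, abbab/a meet in 0. Open state 1: 0b->1.
c: 0c undefined. 0c->0: ok.
ba: 1a undefined. 1a->0: no, baaa/a meet in 0. 1a->1: no, baaa/b meet in 1. Open state 2: 1a->2.
bc: 1c undefined. 1c->0: no, bccaa/a meet in 0. 1c->1: ok.
abb: 1b undefined. 1b->0: no, acbbc/a meet in 0. 1b->1: no, acbbc/b meet in 1. 1b->2: ok.
baa: 2a undefined. 2a->0: no, abbab/b meet in 1. 2a->1: no, bccaa/b meet in 1. 2a->2: ok.
cbab: 2b undefined. 2b->0: no, cccbbb/a meet in 0. 2b->1: no, cccbbb/b meet in 1. 2b->2: ok.
acbbc: 2c undefined. 2c->0: no, acbbc/a meet in 0. 2c->1: no, acbbc/b meet in 1. 2c->2: ok.
All examples now run through 3 states with every (state, symbol) defined. Accept strings end in {2}, Reject strings end in {0,1}; accept={2}.

states=3 start=0 accept={2} delta: 0a->0 0b->1 0c->0 1a->2 1b->2 1c->1 2a->2 2b->2 2c->2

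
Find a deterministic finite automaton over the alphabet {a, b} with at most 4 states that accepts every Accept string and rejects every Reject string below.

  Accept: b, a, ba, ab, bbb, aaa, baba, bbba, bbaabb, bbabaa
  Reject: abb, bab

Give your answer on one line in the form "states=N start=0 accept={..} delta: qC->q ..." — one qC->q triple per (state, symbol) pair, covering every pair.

Fold the examples into a partial DFA from state 0: repeatedly fix the first undefined (state, symbol) met by the shortest-then-alphabetical prefix, trying targets in increasing order and rejecting any under which an Accept and a Reject string meet in one state with the same remainder; add a state when all current targets are rejected. Accepting states are where Accept strings end.
a: 0a undefined. 0a->0: ok.
b: 0b undefined. 0b->0: no, b/abb meet in 0. Open state 1: 0b->1.
ba: 1a undefined. 1a->0: no, b/bab meet in 1. 1a->1: ok.
bb: 1b undefined. 1b->0: no, a/abb meet in 0. 1b->1: no, b/abb meet in 1. Open state 2: 1b->2.
bba: 2a undefined. 2a->0: no, bbaabb/abb meet in 2. 2a->1: ok.
bbb: 2b undefined. 2b->0: ok.
All examples now run through 3 states with every (state, symbol) defined. Accept strings end in {0,1}, Reject strings end in {2}; accept={0,1}.

states=3 start=0 accept={0,1} delta: 0a->0 0b->1 1a->1 1b->2 2a->1 2b->0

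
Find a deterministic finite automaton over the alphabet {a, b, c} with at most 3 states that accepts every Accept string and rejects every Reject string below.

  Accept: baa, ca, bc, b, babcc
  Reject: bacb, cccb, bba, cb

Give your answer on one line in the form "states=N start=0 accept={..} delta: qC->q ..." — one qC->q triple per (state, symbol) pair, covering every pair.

states=3 start=0 accept={0,1} delta: 0a->2 0b->0 0c->1 1a->0 1b->2 1c->0 2a->0 2b->0 2c->1

State merging on the prefix tree: take the shortest (then alphabetical) example prefix whose next move is undefined and point that move at state 0, else 1, else 2, ...; a target is out if some Accept/Reject pair would then sit in one state with the same input left (inseparable). If every existing state is out, open a new one.
b: 0b undefined. 0b->0: ok.
c: 0c undefined. 0c->0: no, ca/bba meet in 0 with "a" left. Open state 1: 0c->1.
ba: 0a undefined. 0a->0: no, baa/bba meet in 0. 0a->1: no, bc/bba meet in 1. Open state 2: 0a->2.
ca: 1a undefined. 1a->0: ok.
cb: 1b undefined. 1b->0: no, ca/cb meet in 0. 1b->1: no, bc/cb meet in 1. 1b->2: ok.
cc: 1c undefined. 1c->0: ok.
baa: 2a undefined. 2a->0: ok.
bab: 2b undefined. 2b->0: ok.
bac: 2c undefined. 2c->0: no, baa/bacb meet in 0. 2c->1: ok.
All examples now run through 3 states with every (state, symbol) defined. Accept strings end in {0,1}, Reject strings end in {2}; accept={0,1}.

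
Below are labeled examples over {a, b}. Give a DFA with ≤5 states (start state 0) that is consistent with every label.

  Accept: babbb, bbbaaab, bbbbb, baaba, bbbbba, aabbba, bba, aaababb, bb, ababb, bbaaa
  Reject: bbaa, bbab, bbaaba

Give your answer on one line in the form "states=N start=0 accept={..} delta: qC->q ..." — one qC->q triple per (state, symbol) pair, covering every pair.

states=5 start=0 accept={0,1,2,3} delta: 0a->0 0b->1 1a->0 1b->2 2a->3 2b->0 3a->4 3b->4 4a->0 4b->3

State merging on the prefix tree: take the shortest (then alphabetical) example prefix whose next move is undefined and point that move at state 0, else 1, else 2, ...; a target is out if some Accept/Reject pair would then sit in one state with the same input left (inseparable). If every existing state is out, open a new one.
a: 0a undefined. 0a->0: ok.
b: 0b undefined. 0b->0: no, babbb/bbaa meet in 0. Open state 1: 0b->1.
ba: 1a undefined. 1a->0: ok.
bb: 1b undefined. 1b->0: no, babbb/bbab meet in 1. 1b->1: no, babbb/bbab meet in 1. Open state 2: 1b->2.
bba: 2a undefined. 2a->0: no, baaba/bbaa meet in 0. 2a->1: no, baaba/bbaa meet in 0. 2a->2: no, babbb/bbab meet in 2 with "b" left. Open state 3: 2a->3.
bbb: 2b undefined. 2b->0: ok.
bbaa: 3a undefined. 3a->0: no, babbb/bbaa meet in 0. 3a->1: no, bbbaaab/bbaa meet in 1. 3a->2: no, babbb/bbaaba meet in 0. 3a->3: no, bbbbba/bbaa meet in 3. Open state 4: 3a->4.
bbab: 3b undefined. 3b->0: no, babbb/bbab meet in 0. 3b->1: no, bbbaaab/bbab meet in 1. 3b->2: no, bbbbb/bbab meet in 2. 3b->3: no, bbbbba/bbab meet in 3. 3b->4: ok.
bbaaa: 4a undefined. 4a->0: ok.
bbaab: 4b undefined. 4b->0: no, babbb/bbaaba meet in 0. 4b->1: no, babbb/bbaaba meet in 0. 4b->2: no, bbbbba/bbaaba meet in 3. 4b->3: ok.
All examples now run through 5 states with every (state, symbol) defined. Accept strings end in {0,1,2,3}, Reject strings end in {4}; accept={0,1,2,3}.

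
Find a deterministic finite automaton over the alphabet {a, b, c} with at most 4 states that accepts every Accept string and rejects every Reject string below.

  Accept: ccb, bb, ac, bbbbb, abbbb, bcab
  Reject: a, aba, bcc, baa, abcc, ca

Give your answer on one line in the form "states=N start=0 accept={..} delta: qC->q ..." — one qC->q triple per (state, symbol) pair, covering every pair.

State merging on the prefix tree: take the shortest (then alphabetical) example prefix whose next move is undefined and point that move at state 0, else 1, else 2, ...; a target is out if some Accept/Reject pair would then sit in one state with the same input left (inseparable). If every existing state is out, open a new one.
a: 0a undefined. 0a->0: ok.
b: 0b undefined. 0b->0: no, bb/a meet in 0. Open state 1: 0b->1.
c: 0c undefined. 0c->0: no, ac/a meet in 0. 0c->1: ok.
ba: 1a undefined. 1a->0: ok.
bb: 1b undefined. 1b->0: no, bb/a meet in 0. 1b->1: ok.
bc: 1c undefined. 1c->0: no, ccb/bcc meet in 1. 1c->1: no, ccb/bcc meet in 1. Open state 2: 1c->2.
bca: 2a undefined. 2a->0: ok.
bcc: 2c undefined. 2c->0: ok.
ccb: 2b undefined. 2b->0: no, ccb/a meet in 0. 2b->1: ok.
All examples now run through 3 states with every (state, symbol) defined. Accept strings end in {1}, Reject strings end in {0}; accept={1}.

states=3 start=0 accept={1} delta: 0a->0 0b->1 0c->1 1a->0 1b->1 1c->2 2a->0 2b->1 2c->0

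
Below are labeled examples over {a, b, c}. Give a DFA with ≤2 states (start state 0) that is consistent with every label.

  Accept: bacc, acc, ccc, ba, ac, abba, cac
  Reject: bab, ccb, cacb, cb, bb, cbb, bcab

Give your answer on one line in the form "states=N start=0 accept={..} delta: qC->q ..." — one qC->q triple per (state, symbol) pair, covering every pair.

states=2 start=0 accept={0} delta: 0a->0 0b->1 0c->0 1a->0 1b->1 1c->0

Fold the examples into a partial DFA from state 0: repeatedly fix the first undefined (state, symbol) met by the shortest-then-alphabetical prefix, trying targets in increasing order and rejecting any under which an Accept and a Reject string meet in one state with the same remainder; add a state when all current targets are rejected. Accepting states are where Accept strings end.
a: 0a undefined. 0a->0: ok.
b: 0b undefined. 0b->0: no, ba/bab meet in 0. Open state 1: 0b->1.
c: 0c undefined. 0c->0: ok.
ba: 1a undefined. 1a->0: ok.
bb: 1b undefined. 1b->0: no, bacc/bb meet in 0. 1b->1: ok.
bc: 1c undefined. 1c->0: ok.
All examples now run through 2 states with every (state, symbol) defined. Accept strings end in {0}, Reject strings end in {1}; accept={0}.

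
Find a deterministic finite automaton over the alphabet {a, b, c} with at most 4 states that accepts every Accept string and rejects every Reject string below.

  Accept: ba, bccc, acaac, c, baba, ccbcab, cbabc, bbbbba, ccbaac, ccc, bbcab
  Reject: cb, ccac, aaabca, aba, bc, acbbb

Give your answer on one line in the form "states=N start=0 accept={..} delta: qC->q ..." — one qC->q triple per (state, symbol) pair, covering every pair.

states=4 start=0 accept={0,2} delta: 0a->1 0b->1 0c->0 1a->2 1b->0 1c->3 2a->0 2b->2 2c->0 3a->1 3b->1 3c->0

Fold the examples into a partial DFA from state 0: repeatedly fix the first undefined (state, symbol) met by the shortest-then-alphabetical prefix, trying targets in increasing order and rejecting any under which an Accept and a Reject string meet in one state with the same remainder; add a state when all current targets are rejected. Accepting states are where Accept strings end.
a: 0a undefined. 0a->0: no, ba/aba meet in 0 with "ba" left. Open state 1: 0a->1.
b: 0b undefined. 0b->0: no, c/bc meet in 0 with "c" left. 0b->1: ok.
c: 0c undefined. 0c->0: ok.
aa: 1a undefined. 1a->0: no, cbabc/ccac meet in 1 with "c" left. 1a->1: no, ba/cb meet in 1. Open state 2: 1a->2.
ab: 1b undefined. 1b->0: ok.
ac: 1c undefined. 1c->0: no, bccc/ccac meet in 0. 1c->1: no, bccc/cb meet in 1. 1c->2: no, ba/ccac meet in 2. Open state 3: 1c->3.
aaa: 2a undefined. 2a->0: ok.
aca: 3a undefined. 3a->0: no, acaac/ccac meet in 3. 3a->1: ok.
acb: 3b undefined. 3b->0: no, c/acbbb meet in 0. 3b->1: ok.
bab: 2b undefined. 2b->0: no, baba/cb meet in 1. 2b->1: no, cbabc/ccac meet in 3. 2b->2: ok.
bcc: 3c undefined. 3c->0: ok.
acaac: 2c undefined. 2c->0: ok.
All examples now run through 4 states with every (state, symbol) defined. Accept strings end in {0,2}, Reject strings end in {1,3}; accept={0,2}.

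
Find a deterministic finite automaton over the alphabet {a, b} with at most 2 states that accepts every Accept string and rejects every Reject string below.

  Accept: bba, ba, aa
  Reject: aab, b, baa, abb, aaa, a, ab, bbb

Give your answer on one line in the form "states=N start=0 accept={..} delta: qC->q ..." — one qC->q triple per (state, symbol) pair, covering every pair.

states=2 start=0 accept={0} delta: 0a->1 0b->1 1a->0 1b->1

Grow the machine one transition at a time. Run the examples from 0; the earliest place one falls off (shortest prefix, ties alphabetical) gets sent to the lowest-numbered state that keeps every Accept/Reject pair distinguishable — a pair clashes when both reach the same state with identical unread suffix — and to a fresh state only if none does.
a: 0a undefined. 0a->0: no, aa/aaa meet in 0. Open state 1: 0a->1.
b: 0b undefined. 0b->0: no, bba/a meet in 1. 0b->1: ok.
aa: 1a undefined. 1a->0: ok.
ab: 1b undefined. 1b->0: no, bba/aab meet in 1. 1b->1: ok.
All examples now run through 2 states with every (state, symbol) defined. Accept strings end in {0}, Reject strings end in {1}; accept={0}.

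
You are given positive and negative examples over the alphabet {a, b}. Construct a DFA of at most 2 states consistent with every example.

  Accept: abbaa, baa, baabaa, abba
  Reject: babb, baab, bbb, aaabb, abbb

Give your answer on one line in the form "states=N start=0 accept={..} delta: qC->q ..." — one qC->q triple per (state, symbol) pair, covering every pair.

Fold the examples into a partial DFA from state 0: repeatedly fix the first undefined (state, symbol) met by the shortest-then-alphabetical prefix, trying targets in increasing order and rejecting any under which an Accept and a Reject string meet in one state with the same remainder; add a state when all current targets are rejected. Accepting states are where Accept strings end.
a: 0a undefined. 0a->0: ok.
b: 0b undefined. 0b->0: no, abbaa/babb meet in 0. Open state 1: 0b->1.
ba: 1a undefined. 1a->0: ok.
bb: 1b undefined. 1b->0: no, abbaa/babb meet in 0. 1b->1: ok.
All examples now run through 2 states with every (state, symbol) defined. Accept strings end in {0}, Reject strings end in {1}; accept={0}.

states=2 start=0 accept={0} delta: 0a->0 0b->1 1a->0 1b->1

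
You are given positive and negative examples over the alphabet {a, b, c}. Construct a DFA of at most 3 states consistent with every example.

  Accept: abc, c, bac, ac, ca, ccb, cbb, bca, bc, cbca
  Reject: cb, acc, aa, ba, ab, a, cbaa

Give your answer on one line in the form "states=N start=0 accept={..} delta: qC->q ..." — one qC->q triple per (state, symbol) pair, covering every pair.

states=3 start=0 accept={1} delta: 0a->0 0b->0 0c->1 1a->1 1b->2 1c->2 2a->0 2b->1 2c->1

Fold the examples into a partial DFA from state 0: repeatedly fix the first undefined (state, symbol) met by the shortest-then-alphabetical prefix, trying targets in increasing order and rejecting any under which an Accept and a Reject string meet in one state with the same remainder; add a state when all current targets are rejected. Accepting states are where Accept strings end.
a: 0a undefined. 0a->0: ok.
b: 0b undefined. 0b->0: ok.
c: 0c undefined. 0c->0: no, abc/cb meet in 0. Open state 1: 0c->1.
ca: 1a undefined. 1a->0: no, ca/aa meet in 0. 1a->1: ok.
cb: 1b undefined. 1b->0: no, cbb/cb meet in 0. 1b->1: no, abc/cb meet in 1. Open state 2: 1b->2.
cc: 1c undefined. 1c->0: no, ccb/acc meet in 0. 1c->1: no, abc/acc meet in 1. 1c->2: ok.
cba: 2a undefined. 2a->0: ok.
cbb: 2b undefined. 2b->0: no, ccb/aa meet in 0. 2b->1: ok.
cbc: 2c undefined. 2c->0: no, cbca/aa meet in 0. 2c->1: ok.
All examples now run through 3 states with every (state, symbol) defined. Accept strings end in {1}, Reject strings end in {0,2}; accept={1}.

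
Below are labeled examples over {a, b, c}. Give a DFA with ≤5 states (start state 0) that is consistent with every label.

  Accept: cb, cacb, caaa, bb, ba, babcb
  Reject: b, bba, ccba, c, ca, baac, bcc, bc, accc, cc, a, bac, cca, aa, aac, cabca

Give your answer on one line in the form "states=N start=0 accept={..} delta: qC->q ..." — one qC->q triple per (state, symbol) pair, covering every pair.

states=5 start=0 accept={3} delta: 0a->0 0b->1 0c->2 1a->3 1b->3 1c->0 2a->4 2b->3 2c->2 3a->0 3b->0 3c->0 4a->1 4b->0 4c->1

State merging on the prefix tree: take the shortest (then alphabetical) example prefix whose next move is undefined and point that move at state 0, else 1, else 2, ...; a target is out if some Accept/Reject pair would then sit in one state with the same input left (inseparable). If every existing state is out, open a new one.
a: 0a undefined. 0a->0: ok.
b: 0b undefined. 0b->0: no, bb/b meet in 0. Open state 1: 0b->1.
c: 0c undefined. 0c->0: no, cb/b meet in 1. 0c->1: no, ba/ca meet in 1 with "a" left. Open state 2: 0c->2.
ba: 1a undefined. 1a->0: no, ba/a meet in 0. 1a->1: no, ba/b meet in 1. 1a->2: no, ba/c meet in 2. Open state 3: 1a->3.
bb: 1b undefined. 1b->0: no, bb/bba meet in 0. 1b->1: no, bb/b meet in 1. 1b->2: no, bb/c meet in 2. 1b->3: ok.
bc: 1c undefined. 1c->0: ok.
ca: 2a undefined. 2a->0: no, caaa/ca meet in 0. 2a->1: no, cacb/b meet in 1. 2a->2: no, caaa/c meet in 2. 2a->3: no, bb/ca meet in 3. Open state 4: 2a->4.
cb: 2b undefined. 2b->0: no, cb/bc meet in 0. 2b->1: no, cb/b meet in 1. 2b->2: no, cb/c meet in 2. 2b->3: ok.
cc: 2c undefined. 2c->0: no, cb/ccba meet in 3. 2c->1: no, cb/cca meet in 3. 2c->2: ok.
baa: 3a undefined. 3a->0: ok.
bab: 3b undefined. 3b->0: ok.
bac: 3c undefined. 3c->0: ok.
caa: 4a undefined. 4a->0: no, caaa/bba meet in 0. 4a->1: ok.
cab: 4b undefined. 4b->0: ok.
cac: 4c undefined. 4c->0: no, cacb/b meet in 1. 4c->1: ok.
All examples now run through 5 states with every (state, symbol) defined. Accept strings end in {3}, Reject strings end in {0,1,2,4}; accept={3}.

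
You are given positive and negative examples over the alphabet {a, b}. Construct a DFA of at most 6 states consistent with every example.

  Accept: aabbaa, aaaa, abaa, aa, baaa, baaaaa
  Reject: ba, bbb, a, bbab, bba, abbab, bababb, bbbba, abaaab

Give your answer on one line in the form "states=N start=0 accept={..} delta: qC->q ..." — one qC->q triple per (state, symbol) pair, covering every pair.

State merging on the prefix tree: take the shortest (then alphabetical) example prefix whose next move is undefined and point that move at state 0, else 1, else 2, ...; a target is out if some Accept/Reject pair would then sit in one state with the same input left (inseparable). If every existing state is out, open a new one.
a: 0a undefined. 0a->0: no, aaaa/a meet in 0. Open state 1: 0a->1.
b: 0b undefined. 0b->0: ok.
aa: 1a undefined. 1a->0: no, aabbaa/bbb meet in 0. 1a->1: no, aaaa/ba meet in 1. Open state 2: 1a->2.
ab: 1b undefined. 1b->0: ok.
aaa: 2a undefined. 2a->0: no, aaaa/ba meet in 1. 2a->1: no, baaa/ba meet in 1. 2a->2: ok.
aab: 2b undefined. 2b->0: ok.
All examples now run through 3 states with every (state, symbol) defined. Accept strings end in {2}, Reject strings end in {0,1}; accept={2}.

states=3 start=0 accept={2} delta: 0a->1 0b->0 1a->2 1b->0 2a->2 2b->0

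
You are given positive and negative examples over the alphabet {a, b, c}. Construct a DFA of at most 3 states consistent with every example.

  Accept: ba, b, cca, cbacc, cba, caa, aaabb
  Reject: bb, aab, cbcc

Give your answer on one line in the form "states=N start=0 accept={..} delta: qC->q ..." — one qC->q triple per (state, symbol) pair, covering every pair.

states=3 start=0 accept={1,2} delta: 0a->1 0b->1 0c->0 1a->2 1b->0 1c->0 2a->1 2b->0 2c->2

Grow the machine one transition at a time. Run the examples from 0; the earliest place one falls off (shortest prefix, ties alphabetical) gets sent to the lowest-numbered state that keeps every Accept/Reject pair distinguishable — a pair clashes when both reach the same state with identical unread suffix — and to a fresh state only if none does.
a: 0a undefined. 0a->0: no, b/aab meet in 0 with "b" left. Open state 1: 0a->1.
b: 0b undefined. 0b->0: no, b/bb meet in 0. 0b->1: ok.
c: 0c undefined. 0c->0: ok.
aa: 1a undefined. 1a->0: no, b/aab meet in 1. 1a->1: no, cbacc/cbcc meet in 1 with "cc" left. Open state 2: 1a->2.
bb: 1b undefined. 1b->0: ok.
aaa: 2a undefined. 2a->0: no, aaabb/bb meet in 0. 2a->1: ok.
aab: 2b undefined. 2b->0: ok.
cbc: 1c undefined. 1c->0: ok.
cbac: 2c undefined. 2c->0: no, cbacc/bb meet in 0. 2c->1: no, cbacc/bb meet in 0. 2c->2: ok.
All examples now run through 3 states with every (state, symbol) defined. Accept strings end in {1,2}, Reject strings end in {0}; accept={1,2}.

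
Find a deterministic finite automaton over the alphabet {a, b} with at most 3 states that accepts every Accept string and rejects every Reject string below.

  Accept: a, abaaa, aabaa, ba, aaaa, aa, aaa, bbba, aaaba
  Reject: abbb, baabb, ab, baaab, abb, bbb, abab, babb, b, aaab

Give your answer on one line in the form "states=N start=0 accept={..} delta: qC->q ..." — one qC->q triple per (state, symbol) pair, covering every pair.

Fold the examples into a partial DFA from state 0: repeatedly fix the first undefined (state, symbol) met by the shortest-then-alphabetical prefix, trying targets in increasing order and rejecting any under which an Accept and a Reject string meet in one state with the same remainder; add a state when all current targets are rejected. Accepting states are where Accept strings end.
a: 0a undefined. 0a->0: ok.
b: 0b undefined. 0b->0: no, a/abbb meet in 0. Open state 1: 0b->1.
ba: 1a undefined. 1a->0: ok.
bb: 1b undefined. 1b->0: no, a/baabb meet in 0. 1b->1: ok.
All examples now run through 2 states with every (state, symbol) defined. Accept strings end in {0}, Reject strings end in {1}; accept={0}.

states=2 start=0 accept={0} delta: 0a->0 0b->1 1a->0 1b->1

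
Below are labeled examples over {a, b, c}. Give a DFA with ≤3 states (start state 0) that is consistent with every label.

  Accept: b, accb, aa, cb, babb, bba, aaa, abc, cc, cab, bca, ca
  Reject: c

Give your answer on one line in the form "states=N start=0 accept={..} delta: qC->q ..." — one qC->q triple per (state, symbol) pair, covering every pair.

states=3 start=0 accept={0,1} delta: 0a->0 0b->1 0c->2 1a->0 1b->0 1c->0 2a->0 2b->0 2c->0

State merging on the prefix tree: take the shortest (then alphabetical) example prefix whose next move is undefined and point that move at state 0, else 1, else 2, ...; a target is out if some Accept/Reject pair would then sit in one state with the same input left (inseparable). If every existing state is out, open a new one.
a: 0a undefined. 0a->0: ok.
b: 0b undefined. 0b->0: no, abc/c meet in 0 with "c" left. Open state 1: 0b->1.
c: 0c undefined. 0c->0: no, aa/c meet in 0. 0c->1: no, b/c meet in 1. Open state 2: 0c->2.
ba: 1a undefined. 1a->0: ok.
bb: 1b undefined. 1b->0: ok.
bc: 1c undefined. 1c->0: ok.
ca: 2a undefined. 2a->0: ok.
cb: 2b undefined. 2b->0: ok.
cc: 2c undefined. 2c->0: ok.
All examples now run through 3 states with every (state, symbol) defined. Accept strings end in {0,1}, Reject strings end in {2}; accept={0,1}.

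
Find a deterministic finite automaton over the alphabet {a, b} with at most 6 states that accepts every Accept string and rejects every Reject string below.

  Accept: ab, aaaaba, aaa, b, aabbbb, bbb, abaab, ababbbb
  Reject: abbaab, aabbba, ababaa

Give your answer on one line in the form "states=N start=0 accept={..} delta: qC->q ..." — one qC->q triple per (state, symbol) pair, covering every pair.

State merging on the prefix tree: take the shortest (then alphabetical) example prefix whose next move is undefined and point that move at state 0, else 1, else 2, ...; a target is out if some Accept/Reject pair would then sit in one state with the same input left (inseparable). If every existing state is out, open a new one.
a: 0a undefined. 0a->0: ok.
b: 0b undefined. 0b->0: no, ab/abbaab meet in 0. Open state 1: 0b->1.
bb: 1b undefined. 1b->0: no, ab/abbaab meet in 1. 1b->1: no, aaaaba/aabbba meet in 1 with "a" left. Open state 2: 1b->2.
aba: 1a undefined. 1a->0: no, aaaaba/ababaa meet in 0. 1a->1: ok.
bbb: 2b undefined. 2b->0: no, aaa/aabbba meet in 0. 2b->1: no, ab/aabbba meet in 1. 2b->2: ok.
abba: 2a undefined. 2a->0: no, ab/abbaab meet in 1. 2a->1: no, ab/aabbba meet in 1. 2a->2: no, aabbbb/abbaab meet in 2. Open state 3: 2a->3.
abbaa: 3a undefined. 3a->0: no, ab/abbaab meet in 1. 3a->1: no, ab/ababaa meet in 1. 3a->2: no, aabbbb/abbaab meet in 2. 3a->3: ok.
abbaab: 3b undefined. 3b->0: no, aaa/abbaab meet in 0. 3b->1: no, ab/abbaab meet in 1. 3b->2: no, aabbbb/abbaab meet in 2. 3b->3: ok.
All examples now run through 4 states with every (state, symbol) defined. Accept strings end in {0,1,2}, Reject strings end in {3}; accept={0,1,2}.

states=4 start=0 accept={0,1,2} delta: 0a->0 0b->1 1a->1 1b->2 2a->3 2b->2 3a->3 3b->3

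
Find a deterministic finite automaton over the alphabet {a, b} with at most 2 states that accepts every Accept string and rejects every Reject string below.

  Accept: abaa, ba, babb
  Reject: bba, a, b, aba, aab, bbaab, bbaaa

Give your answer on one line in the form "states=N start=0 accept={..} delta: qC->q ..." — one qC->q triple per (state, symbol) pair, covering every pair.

states=2 start=0 accept={0} delta: 0a->1 0b->1 1a->0 1b->0

Fold the examples into a partial DFA from state 0: repeatedly fix the first undefined (state, symbol) met by the shortest-then-alphabetical prefix, trying targets in increasing order and rejecting any under which an Accept and a Reject string meet in one state with the same remainder; add a state when all current targets are rejected. Accepting states are where Accept strings end.
a: 0a undefined. 0a->0: no, ba/aba meet in 0 with "ba" left. Open state 1: 0a->1.
b: 0b undefined. 0b->0: no, ba/bba meet in 1. 0b->1: ok.
aa: 1a undefined. 1a->0: ok.
ab: 1b undefined. 1b->0: ok.
All examples now run through 2 states with every (state, symbol) defined. Accept strings end in {0}, Reject strings end in {1}; accept={0}.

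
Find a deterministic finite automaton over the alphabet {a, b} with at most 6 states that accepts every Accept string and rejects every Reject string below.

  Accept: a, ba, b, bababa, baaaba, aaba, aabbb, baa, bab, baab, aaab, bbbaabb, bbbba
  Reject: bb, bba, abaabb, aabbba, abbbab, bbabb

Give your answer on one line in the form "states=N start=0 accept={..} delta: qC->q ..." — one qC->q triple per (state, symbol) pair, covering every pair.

Grow the machine one transition at a time. Run the examples from 0; the earliest place one falls off (shortest prefix, ties alphabetical) gets sent to the lowest-numbered state that keeps every Accept/Reject pair distinguishable — a pair clashes when both reach the same state with identical unread suffix — and to a fresh state only if none does.
a: 0a undefined. 0a->0: ok.
b: 0b undefined. 0b->0: no, a/bb meet in 0. Open state 1: 0b->1.
ba: 1a undefined. 1a->0: ok.
bb: 1b undefined. 1b->0: no, a/bb meet in 0. 1b->1: no, a/bba meet in 0. Open state 2: 1b->2.
bba: 2a undefined. 2a->0: no, a/bba meet in 0. 2a->1: no, b/bba meet in 1. 2a->2: ok.
bbb: 2b undefined. 2b->0: no, a/aabbba meet in 0. 2b->1: no, a/aabbba meet in 0. 2b->2: no, aabbb/bb meet in 2. Open state 3: 2b->3.
bbba: 3a undefined. 3a->0: no, a/aabbba meet in 0. 3a->1: no, b/aabbba meet in 1. 3a->2: no, aabbb/abbbab meet in 3. 3a->3: no, aabbb/aabbba meet in 3. Open state 4: 3a->4.
bbbb: 3b undefined. 3b->0: no, a/bbabb meet in 0. 3b->1: no, b/bbabb meet in 1. 3b->2: no, bbbba/bb meet in 2. 3b->3: no, aabbb/bbabb meet in 3. 3b->4: ok.
bbbaa: 4a undefined. 4a->0: no, bbbaabb/bb meet in 2. 4a->1: ok.
abbbab: 4b undefined. 4b->0: no, a/abbbab meet in 0. 4b->1: no, b/abbbab meet in 1. 4b->2: ok.
All examples now run through 5 states with every (state, symbol) defined. Accept strings end in {0,1,3}, Reject strings end in {2,4}; accept={0,1,3}.

states=5 start=0 accept={0,1,3} delta: 0a->0 0b->1 1a->0 1b->2 2a->2 2b->3 3a->4 3b->4 4a->1 4b->2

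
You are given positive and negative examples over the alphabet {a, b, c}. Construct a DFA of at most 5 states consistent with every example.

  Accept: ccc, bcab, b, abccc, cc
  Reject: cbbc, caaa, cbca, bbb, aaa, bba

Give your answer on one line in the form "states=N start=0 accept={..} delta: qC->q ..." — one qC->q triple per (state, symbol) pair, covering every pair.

states=3 start=0 accept={1} delta: 0a->0 0b->1 0c->1 1a->0 1b->2 1c->1 2a->0 2b->2 2c->0

State merging on the prefix tree: take the shortest (then alphabetical) example prefix whose next move is undefined and point that move at state 0, else 1, else 2, ...; a target is out if some Accept/Reject pair would then sit in one state with the same input left (inseparable). If every existing state is out, open a new one.
a: 0a undefined. 0a->0: ok.
b: 0b undefined. 0b->0: no, b/bbb meet in 0. Open state 1: 0b->1.
c: 0c undefined. 0c->0: no, ccc/caaa meet in 0. 0c->1: ok.
bb: 1b undefined. 1b->0: no, b/bbb meet in 1. 1b->1: no, b/bbb meet in 1. Open state 2: 1b->2.
bc: 1c undefined. 1c->0: no, abccc/aaa meet in 0. 1c->1: ok.
ca: 1a undefined. 1a->0: ok.
bba: 2a undefined. 2a->0: ok.
bbb: 2b undefined. 2b->0: no, ccc/cbbc meet in 1. 2b->1: no, ccc/cbbc meet in 1. 2b->2: ok.
cbc: 2c undefined. 2c->0: ok.
All examples now run through 3 states with every (state, symbol) defined. Accept strings end in {1}, Reject strings end in {0,2}; accept={1}.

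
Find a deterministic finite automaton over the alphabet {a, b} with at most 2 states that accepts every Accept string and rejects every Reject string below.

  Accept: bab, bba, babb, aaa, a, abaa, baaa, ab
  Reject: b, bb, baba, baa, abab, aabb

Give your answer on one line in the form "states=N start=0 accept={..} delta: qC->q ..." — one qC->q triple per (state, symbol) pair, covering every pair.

Grow the machine one transition at a time. Run the examples from 0; the earliest place one falls off (shortest prefix, ties alphabetical) gets sent to the lowest-numbered state that keeps every Accept/Reject pair distinguishable — a pair clashes when both reach the same state with identical unread suffix — and to a fresh state only if none does.
a: 0a undefined. 0a->0: no, bab/abab meet in 0 with "bab" left. Open state 1: 0a->1.
b: 0b undefined. 0b->0: ok.
aa: 1a undefined. 1a->0: ok.
ab: 1b undefined. 1b->0: no, bab/b meet in 0. 1b->1: ok.
All examples now run through 2 states with every (state, symbol) defined. Accept strings end in {1}, Reject strings end in {0}; accept={1}.

states=2 start=0 accept={1} delta: 0a->1 0b->0 1a->0 1b->1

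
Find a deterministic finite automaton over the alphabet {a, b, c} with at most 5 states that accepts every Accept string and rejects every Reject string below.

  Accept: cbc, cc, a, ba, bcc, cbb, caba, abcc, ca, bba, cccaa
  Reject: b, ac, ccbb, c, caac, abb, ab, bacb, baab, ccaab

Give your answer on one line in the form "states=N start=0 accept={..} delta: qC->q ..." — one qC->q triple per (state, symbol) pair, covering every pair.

Fold the examples into a partial DFA from state 0: repeatedly fix the first undefined (state, symbol) met by the shortest-then-alphabetical prefix, trying targets in increasing order and rejecting any under which an Accept and a Reject string meet in one state with the same remainder; add a state when all current targets are rejected. Accepting states are where Accept strings end.
a: 0a undefined. 0a->0: ok.
b: 0b undefined. 0b->0: no, a/b meet in 0. Open state 1: 0b->1.
c: 0c undefined. 0c->0: no, cc/ac meet in 0. 0c->1: ok.
ba: 1a undefined. 1a->0: ok.
bb: 1b undefined. 1b->0: no, cbc/b meet in 1. 1b->1: no, cbb/b meet in 1. Open state 2: 1b->2.
bc: 1c undefined. 1c->0: no, bcc/b meet in 1. 1c->1: no, cc/b meet in 1. 1c->2: no, cc/abb meet in 2. Open state 3: 1c->3.
bba: 2a undefined. 2a->0: ok.
bcc: 3c undefined. 3c->0: ok.
cbb: 2b undefined. 2b->0: ok.
cbc: 2c undefined. 2c->0: ok.
cca: 3a undefined. 3a->0: ok.
ccb: 3b undefined. 3b->0: ok.
All examples now run through 4 states with every (state, symbol) defined. Accept strings end in {0,3}, Reject strings end in {1,2}; accept={0,3}.

states=4 start=0 accept={0,3} delta: 0a->0 0b->1 0c->1 1a->0 1b->2 1c->3 2a->0 2b->0 2c->0 3a->0 3b->0 3c->0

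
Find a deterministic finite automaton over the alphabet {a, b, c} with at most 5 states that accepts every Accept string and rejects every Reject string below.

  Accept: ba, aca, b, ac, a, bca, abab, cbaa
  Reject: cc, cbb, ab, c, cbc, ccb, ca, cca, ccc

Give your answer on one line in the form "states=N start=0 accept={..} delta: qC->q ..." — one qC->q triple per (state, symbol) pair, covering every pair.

states=5 start=0 accept={0,1,3} delta: 0a->1 0b->1 0c->2 1a->0 1b->2 1c->0 2a->2 2b->3 2c->4 3a->0 3b->2 3c->2 4a->2 4b->2 4c->2

State merging on the prefix tree: take the shortest (then alphabetical) example prefix whose next move is undefined and point that move at state 0, else 1, else 2, ...; a target is out if some Accept/Reject pair would then sit in one state with the same input left (inseparable). If every existing state is out, open a new one.
a: 0a undefined. 0a->0: no, aca/ca meet in 0 with "ca" left. Open state 1: 0a->1.
b: 0b undefined. 0b->0: no, bca/ca meet in 0 with "ca" left. 0b->1: ok.
c: 0c undefined. 0c->0: no, b/ccb meet in 1. 0c->1: no, ba/ca meet in 1 with "a" left. Open state 2: 0c->2.
ab: 1b undefined. 1b->0: no, abab/ab meet in 0. 1b->1: no, b/ab meet in 1. 1b->2: ok.
ac: 1c undefined. 1c->0: ok.
ba: 1a undefined. 1a->0: ok.
ca: 2a undefined. 2a->0: no, ba/ca meet in 0. 2a->1: no, aca/ca meet in 1. 2a->2: ok.
cb: 2b undefined. 2b->0: no, aca/cbb meet in 1. 2b->1: no, ba/cbc meet in 0. 2b->2: no, abab/cbb meet in 2. Open state 3: 2b->3.
cc: 2c undefined. 2c->0: no, ba/cc meet in 0. 2c->1: no, ba/cca meet in 0. 2c->2: no, abab/ccb meet in 3. 2c->3: no, abab/cc meet in 3. Open state 4: 2c->4.
cba: 3a undefined. 3a->0: ok.
cbb: 3b undefined. 3b->0: no, ba/cbb meet in 0. 3b->1: no, aca/cbb meet in 1. 3b->2: ok.
cbc: 3c undefined. 3c->0: no, ba/cbc meet in 0. 3c->1: no, aca/cbc meet in 1. 3c->2: ok.
cca: 4a undefined. 4a->0: no, ba/cca meet in 0. 4a->1: no, aca/cca meet in 1. 4a->2: ok.
ccb: 4b undefined. 4b->0: no, ba/ccb meet in 0. 4b->1: no, aca/ccb meet in 1. 4b->2: ok.
ccc: 4c undefined. 4c->0: no, ba/ccc meet in 0. 4c->1: no, aca/ccc meet in 1. 4c->2: ok.
All examples now run through 5 states with every (state, symbol) defined. Accept strings end in {0,1,3}, Reject strings end in {2,4}; accept={0,1,3}.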